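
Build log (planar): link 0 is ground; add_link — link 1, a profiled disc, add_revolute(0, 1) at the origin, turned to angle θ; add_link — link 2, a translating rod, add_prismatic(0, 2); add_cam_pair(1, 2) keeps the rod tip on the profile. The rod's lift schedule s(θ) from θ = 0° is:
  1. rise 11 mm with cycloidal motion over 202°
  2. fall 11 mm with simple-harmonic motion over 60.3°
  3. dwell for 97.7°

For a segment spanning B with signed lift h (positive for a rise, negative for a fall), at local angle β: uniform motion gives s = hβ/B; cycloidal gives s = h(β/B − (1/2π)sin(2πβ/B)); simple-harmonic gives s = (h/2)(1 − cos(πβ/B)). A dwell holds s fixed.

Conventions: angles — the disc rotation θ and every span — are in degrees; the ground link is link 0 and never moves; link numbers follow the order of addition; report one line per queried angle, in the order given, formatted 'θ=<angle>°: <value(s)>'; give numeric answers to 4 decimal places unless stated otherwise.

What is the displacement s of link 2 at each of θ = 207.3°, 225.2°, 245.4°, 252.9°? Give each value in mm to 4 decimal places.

seg 1 [0°–202°] cycloidal, h=11: full span → s += 11 → s = 11.0000
seg 2 [202°–262.3°] simple-harmonic, h=-11: θ=207.3° here. β=5.3, B=60.3. -11/2·(1 − cos(π·0.0879)) = -0.2083 → s = 10.7917
seg 2 [202°–262.3°] simple-harmonic, h=-11: θ=225.2° here. β=23.2, B=60.3. -11/2·(1 − cos(π·0.3847)) = -3.5517 → s = 7.4483
seg 2 [202°–262.3°] simple-harmonic, h=-11: θ=245.4° here. β=43.4, B=60.3. -11/2·(1 − cos(π·0.7197)) = -9.0023 → s = 1.9977
seg 2 [202°–262.3°] simple-harmonic, h=-11: θ=252.9° here. β=50.9, B=60.3. -11/2·(1 − cos(π·0.8441)) = -10.3535 → s = 0.6465

θ=207.3°: 10.7917
θ=225.2°: 7.4483
θ=245.4°: 1.9977
θ=252.9°: 0.6465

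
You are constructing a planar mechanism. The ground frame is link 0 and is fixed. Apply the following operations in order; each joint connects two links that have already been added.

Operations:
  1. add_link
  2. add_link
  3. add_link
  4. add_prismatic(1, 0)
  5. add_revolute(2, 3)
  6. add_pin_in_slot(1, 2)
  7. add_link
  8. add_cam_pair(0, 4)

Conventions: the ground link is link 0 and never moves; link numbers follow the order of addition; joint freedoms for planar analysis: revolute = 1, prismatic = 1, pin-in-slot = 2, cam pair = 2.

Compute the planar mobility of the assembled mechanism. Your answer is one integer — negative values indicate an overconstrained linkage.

L=1 J1=0 J2=0
add link → L=2 J1=0 J2=0
add link → L=3 J1=0 J2=0
add link → L=4 J1=0 J2=0
P@1,0 dof=1 J1 → L=4 J1=1 J2=0
R@2,3 dof=1 J1 → L=4 J1=2 J2=0
PS@1,2 dof=2 J2 → L=4 J1=2 J2=1
add link → L=5 J1=2 J2=1
C@0,4 dof=2 J2 → L=5 J1=2 J2=2
M=3(L−1)−2J1−J2=3·4−2·2−2=6

M = 6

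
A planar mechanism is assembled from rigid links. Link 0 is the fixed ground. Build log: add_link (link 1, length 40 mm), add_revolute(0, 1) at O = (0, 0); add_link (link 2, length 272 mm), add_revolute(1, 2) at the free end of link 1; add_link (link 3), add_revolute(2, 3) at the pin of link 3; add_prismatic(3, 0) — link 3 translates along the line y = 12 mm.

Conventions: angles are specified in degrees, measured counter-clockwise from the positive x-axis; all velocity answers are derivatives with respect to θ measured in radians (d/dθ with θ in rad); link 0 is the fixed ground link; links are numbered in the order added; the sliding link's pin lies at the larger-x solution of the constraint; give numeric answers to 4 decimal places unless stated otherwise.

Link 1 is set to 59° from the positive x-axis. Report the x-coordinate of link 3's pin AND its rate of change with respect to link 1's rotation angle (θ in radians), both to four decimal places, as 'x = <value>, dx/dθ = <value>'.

geometry: r = 40 mm, L = 272 mm, e = 12 mm
crank pin P = (r cos θ, r sin θ) = (20.601523, 34.286692)
h = r sin θ − e = 34.286692 − 12 = 22.286692
x = r cos θ + √(L² − h²) = 20.601523 + 271.085417 = 291.686940
dx/dθ = −r sin θ − h·r cos θ/√(L² − h²) (θ in radians; h = 22.286692) = -35.980401

x = 291.6869, dx/dθ = -35.9804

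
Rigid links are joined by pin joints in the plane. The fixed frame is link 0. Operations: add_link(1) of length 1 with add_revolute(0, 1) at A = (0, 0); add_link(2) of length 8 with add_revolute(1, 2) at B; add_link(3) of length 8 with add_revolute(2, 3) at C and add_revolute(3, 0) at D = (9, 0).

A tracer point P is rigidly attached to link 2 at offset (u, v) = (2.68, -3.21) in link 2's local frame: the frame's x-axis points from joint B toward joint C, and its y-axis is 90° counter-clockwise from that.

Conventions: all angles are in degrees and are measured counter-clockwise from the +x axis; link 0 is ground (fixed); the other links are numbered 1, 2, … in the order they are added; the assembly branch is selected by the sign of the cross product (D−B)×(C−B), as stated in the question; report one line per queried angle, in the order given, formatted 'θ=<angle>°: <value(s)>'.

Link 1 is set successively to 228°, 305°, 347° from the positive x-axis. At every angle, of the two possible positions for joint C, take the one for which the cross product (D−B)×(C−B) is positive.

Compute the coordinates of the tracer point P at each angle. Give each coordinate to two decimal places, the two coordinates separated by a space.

A=(0,0), D=(9.00,0)
θ=228°: B = A + 1.00·(cos228°, sin228°) = (-0.6691, -0.7431)
θ=228°: |BD| = 9.6976
θ=228°: circle(B,8.00) ∩ circle(D,8.00): a=4.8488, h=6.3631
θ=228°:   candidates: C₊=(3.6778,5.9728) cross=61.707; C₋=(4.6530,-6.7160) cross=-61.707
θ=228°:   branch + wants cross > 0 → take C=(3.6778,5.9728) (cross=61.707)
θ=228°: ex = (C−B)/|BC| = (0.5434,0.8395); ey = (-0.8395,0.5434)
θ=228°: P = B + 2.68·ex + -3.21·ey = (3.4819,-0.2375)
θ=305°: B = A + 1.00·(cos305°, sin305°) = (0.5736, -0.8192)
θ=305°: |BD| = 8.4661
θ=305°: circle(B,8.00) ∩ circle(D,8.00): a=4.2331, h=6.7883
θ=305°:   candidates: C₊=(4.1300,6.3469) cross=57.471; C₋=(5.4436,-7.1660) cross=-57.471
θ=305°:   branch + wants cross > 0 → take C=(4.1300,6.3469) (cross=57.471)
θ=305°: ex = (C−B)/|BC| = (0.4446,0.8958); ey = (-0.8958,0.4446)
θ=305°: P = B + 2.68·ex + -3.21·ey = (4.6403,0.1545)
θ=347°: B = A + 1.00·(cos347°, sin347°) = (0.9744, -0.2250)
θ=347°: |BD| = 8.0288
θ=347°: circle(B,8.00) ∩ circle(D,8.00): a=4.0144, h=6.9199
θ=347°:   candidates: C₊=(4.7933,6.8047) cross=55.558; C₋=(5.1811,-7.0296) cross=-55.558
θ=347°:   branch + wants cross > 0 → take C=(4.7933,6.8047) (cross=55.558)
θ=347°: ex = (C−B)/|BC| = (0.4774,0.8787); ey = (-0.8787,0.4774)
θ=347°: P = B + 2.68·ex + -3.21·ey = (5.0744,0.5976)

θ=228°: 3.48 -0.24
θ=305°: 4.64 0.15
θ=347°: 5.07 0.60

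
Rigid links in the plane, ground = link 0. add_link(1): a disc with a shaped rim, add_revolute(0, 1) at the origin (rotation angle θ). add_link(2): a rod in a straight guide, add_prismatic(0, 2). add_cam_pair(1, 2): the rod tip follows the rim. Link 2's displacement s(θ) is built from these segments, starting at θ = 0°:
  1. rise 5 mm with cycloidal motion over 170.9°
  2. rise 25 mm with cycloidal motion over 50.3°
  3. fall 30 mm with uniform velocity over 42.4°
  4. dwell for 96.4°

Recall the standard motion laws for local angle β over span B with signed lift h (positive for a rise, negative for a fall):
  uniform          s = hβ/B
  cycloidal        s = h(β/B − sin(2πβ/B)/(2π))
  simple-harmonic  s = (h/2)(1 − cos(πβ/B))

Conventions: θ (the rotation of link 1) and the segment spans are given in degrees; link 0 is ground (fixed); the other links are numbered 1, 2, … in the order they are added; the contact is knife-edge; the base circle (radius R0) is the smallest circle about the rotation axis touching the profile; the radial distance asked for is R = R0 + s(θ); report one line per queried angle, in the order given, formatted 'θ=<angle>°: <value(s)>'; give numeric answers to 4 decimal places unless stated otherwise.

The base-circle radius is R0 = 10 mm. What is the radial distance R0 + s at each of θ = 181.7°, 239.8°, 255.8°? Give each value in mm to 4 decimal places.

segment 1 (0° to 170.9°, cycloidal, h = 5) is passed completely: s = 0.0000 + (5) = 5.0000
θ = 181.7° falls in segment 2 (170.9° to 221.2°, cycloidal, h = 25): β = 181.7 − 170.9 = 10.8°, B = 50.3°; Δs = 25·(0.2147 − sin(2π·0.2147)/(2π)) = 1.4863; s = 5.0000 + 1.4863 = 6.4863
segment 2 (170.9° to 221.2°, cycloidal, h = 25) is passed completely: s = 5.0000 + (25) = 30.0000
θ = 239.8° falls in segment 3 (221.2° to 263.6°, uniform, h = -30): β = 239.8 − 221.2 = 18.6°, B = 42.4°; Δs = -30·18.6/42.4 = -13.1604; s = 30.0000 − 13.1604 = 16.8396
θ = 255.8° falls in segment 3 (221.2° to 263.6°, uniform, h = -30): β = 255.8 − 221.2 = 34.6°, B = 42.4°; Δs = -30·34.6/42.4 = -24.4811; s = 30.0000 − 24.4811 = 5.5189
θ=181.7°: R = R0 + s = 10 + 6.4863 = 16.4863
θ=239.8°: R = R0 + s = 10 + 16.8396 = 26.8396
θ=255.8°: R = R0 + s = 10 + 5.5189 = 15.5189

θ=181.7°: 16.4863
θ=239.8°: 26.8396
θ=255.8°: 15.5189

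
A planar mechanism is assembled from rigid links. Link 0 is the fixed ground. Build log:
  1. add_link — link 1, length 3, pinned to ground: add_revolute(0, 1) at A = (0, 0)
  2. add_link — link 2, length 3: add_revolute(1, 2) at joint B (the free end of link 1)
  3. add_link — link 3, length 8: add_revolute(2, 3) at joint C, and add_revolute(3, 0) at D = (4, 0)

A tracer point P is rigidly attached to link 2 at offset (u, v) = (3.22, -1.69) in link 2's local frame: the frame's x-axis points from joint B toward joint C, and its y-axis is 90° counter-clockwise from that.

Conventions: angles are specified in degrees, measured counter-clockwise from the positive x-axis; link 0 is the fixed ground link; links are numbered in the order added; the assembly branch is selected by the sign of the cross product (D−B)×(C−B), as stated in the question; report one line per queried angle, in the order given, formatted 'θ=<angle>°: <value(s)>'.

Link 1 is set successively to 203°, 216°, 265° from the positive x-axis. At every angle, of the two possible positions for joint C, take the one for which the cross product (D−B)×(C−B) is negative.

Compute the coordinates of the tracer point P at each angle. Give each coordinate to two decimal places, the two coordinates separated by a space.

A=(0,0), D=(4.00,0)
θ=203°: B = A + 3.00·(cos203°, sin203°) = (-2.7615, -1.1722)
θ=203°: |BD| = 6.8624
θ=203°: circle(B,3.00) ∩ circle(D,8.00): a=-0.5762, h=2.9442
θ=203°:   candidates: C₊=(-3.8321,1.6303) cross=20.204; C₋=(-2.8263,-4.1715) cross=-20.204
θ=203°:   branch - wants cross < 0 → take C=(-2.8263,-4.1715) (cross=-20.204)
θ=203°: ex = (C−B)/|BC| = (-0.0216,-0.9998); ey = (0.9998,-0.0216)
θ=203°: P = B + 3.22·ex + -1.69·ey = (-4.5207,-4.3549)
θ=216°: B = A + 3.00·(cos216°, sin216°) = (-2.4271, -1.7634)
θ=216°: |BD| = 6.6646
θ=216°: circle(B,3.00) ∩ circle(D,8.00): a=-0.7940, h=2.8930
θ=216°:   candidates: C₊=(-3.9582,0.8165) cross=19.281; C₋=(-2.4273,-4.7634) cross=-19.281
θ=216°:   branch - wants cross < 0 → take C=(-2.4273,-4.7634) (cross=-19.281)
θ=216°: ex = (C−B)/|BC| = (-0.0001,-1.0000); ey = (1.0000,-0.0001)
θ=216°: P = B + 3.22·ex + -1.69·ey = (-4.1173,-4.9832)
θ=265°: B = A + 3.00·(cos265°, sin265°) = (-0.2615, -2.9886)
θ=265°: |BD| = 5.2050
θ=265°: circle(B,3.00) ∩ circle(D,8.00): a=-2.6809, h=1.3463
θ=265°:   candidates: C₊=(-3.2295,-3.4256) cross=7.008; C₋=(-1.6834,-5.6302) cross=-7.008
θ=265°:   branch - wants cross < 0 → take C=(-1.6834,-5.6302) (cross=-7.008)
θ=265°: ex = (C−B)/|BC| = (-0.4740,-0.8805); ey = (0.8805,-0.4740)
θ=265°: P = B + 3.22·ex + -1.69·ey = (-3.2758,-5.0229)

θ=203°: -4.52 -4.35
θ=216°: -4.12 -4.98
θ=265°: -3.28 -5.02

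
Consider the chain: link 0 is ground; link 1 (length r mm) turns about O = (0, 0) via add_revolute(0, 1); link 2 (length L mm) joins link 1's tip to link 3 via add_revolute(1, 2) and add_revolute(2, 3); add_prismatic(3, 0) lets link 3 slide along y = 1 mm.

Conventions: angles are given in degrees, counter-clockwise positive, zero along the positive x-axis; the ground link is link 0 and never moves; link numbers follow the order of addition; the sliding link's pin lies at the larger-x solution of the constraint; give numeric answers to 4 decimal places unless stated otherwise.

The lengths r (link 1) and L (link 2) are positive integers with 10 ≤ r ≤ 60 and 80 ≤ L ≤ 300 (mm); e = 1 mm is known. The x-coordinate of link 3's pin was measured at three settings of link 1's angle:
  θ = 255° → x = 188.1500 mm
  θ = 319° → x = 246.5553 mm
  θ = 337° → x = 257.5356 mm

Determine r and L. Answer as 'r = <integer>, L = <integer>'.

constraint per measurement: (x − r cos θ)² + (r sin θ − e)² = L²
subtracting the θ₁ and θ₂ equations cancels the r² and L² terms:
r = (x₁² − x₂²) / (2[(x₁cos θ₁ + e sin θ₁) − (x₂cos θ₂ + e sin θ₂)]) = 54.0000 → r = 54
L² = (x₁ − r cos θ₁)² + (r sin θ₁ − e)² = 43680.9972 → L = 209.0000 → L = 209
check at θ₃=337°: x = 257.5356 (printed 257.5356) ✓

r = 54, L = 209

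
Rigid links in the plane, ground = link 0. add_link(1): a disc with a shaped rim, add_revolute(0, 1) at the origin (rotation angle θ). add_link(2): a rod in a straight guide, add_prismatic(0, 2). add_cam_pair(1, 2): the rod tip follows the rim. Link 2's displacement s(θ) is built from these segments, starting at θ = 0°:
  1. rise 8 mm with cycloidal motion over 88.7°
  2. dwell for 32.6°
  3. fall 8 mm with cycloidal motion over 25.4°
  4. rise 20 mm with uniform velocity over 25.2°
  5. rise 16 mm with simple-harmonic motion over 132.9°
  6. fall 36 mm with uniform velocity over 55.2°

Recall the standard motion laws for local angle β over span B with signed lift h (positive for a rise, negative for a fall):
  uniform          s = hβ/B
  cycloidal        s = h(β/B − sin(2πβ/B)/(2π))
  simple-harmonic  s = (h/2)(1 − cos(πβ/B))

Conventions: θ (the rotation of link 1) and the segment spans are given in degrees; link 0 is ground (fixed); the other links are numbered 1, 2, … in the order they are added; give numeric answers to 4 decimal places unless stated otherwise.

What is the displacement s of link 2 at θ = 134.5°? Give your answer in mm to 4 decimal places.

segment 1 (0° to 88.7°, cycloidal, h = 8) is passed completely: s = 0.0000 + (8) = 8.0000
segment 2 (88.7° to 121.3°, dwell): s unchanged at 8.0000
θ = 134.5° falls in segment 3 (121.3° to 146.7°, cycloidal, h = -8): β = 134.5 − 121.3 = 13.2°, B = 25.4°; Δs = -8·(0.5197 − sin(2π·0.5197)/(2π)) = -4.3146; s = 8.0000 − 4.3146 = 3.6854

3.6854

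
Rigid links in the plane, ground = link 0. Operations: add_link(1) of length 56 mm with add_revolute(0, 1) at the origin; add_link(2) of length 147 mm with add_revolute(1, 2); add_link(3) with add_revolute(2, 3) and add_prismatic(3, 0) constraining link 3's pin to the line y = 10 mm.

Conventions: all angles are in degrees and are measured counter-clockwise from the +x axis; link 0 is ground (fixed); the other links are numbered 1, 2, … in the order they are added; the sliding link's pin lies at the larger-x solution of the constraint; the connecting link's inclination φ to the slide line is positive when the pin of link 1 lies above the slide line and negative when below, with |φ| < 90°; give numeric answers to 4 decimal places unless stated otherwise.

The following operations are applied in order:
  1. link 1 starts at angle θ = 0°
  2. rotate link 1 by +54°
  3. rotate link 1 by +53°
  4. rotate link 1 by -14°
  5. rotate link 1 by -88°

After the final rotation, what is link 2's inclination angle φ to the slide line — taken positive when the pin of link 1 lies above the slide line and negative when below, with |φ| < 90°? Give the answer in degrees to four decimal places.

geometry: r = 56 mm, L = 147 mm, e = 10 mm; θ starts at 0°
rotate link 1 by +54°: θ ← 0° +54° = 54°
rotate link 1 by +53°: θ ← 54° +53° = 107°
rotate link 1 by -14°: θ ← 107° -14° = 93°
rotate link 1 by -88°: θ ← 93° -88° = 5°
h = r sin θ − e = 4.880722 − 10 = -5.119278
sin φ = h / L = -5.119278 / 147 = -0.03482502
φ = arcsin(-0.03482502) = -1.995730°

-1.9957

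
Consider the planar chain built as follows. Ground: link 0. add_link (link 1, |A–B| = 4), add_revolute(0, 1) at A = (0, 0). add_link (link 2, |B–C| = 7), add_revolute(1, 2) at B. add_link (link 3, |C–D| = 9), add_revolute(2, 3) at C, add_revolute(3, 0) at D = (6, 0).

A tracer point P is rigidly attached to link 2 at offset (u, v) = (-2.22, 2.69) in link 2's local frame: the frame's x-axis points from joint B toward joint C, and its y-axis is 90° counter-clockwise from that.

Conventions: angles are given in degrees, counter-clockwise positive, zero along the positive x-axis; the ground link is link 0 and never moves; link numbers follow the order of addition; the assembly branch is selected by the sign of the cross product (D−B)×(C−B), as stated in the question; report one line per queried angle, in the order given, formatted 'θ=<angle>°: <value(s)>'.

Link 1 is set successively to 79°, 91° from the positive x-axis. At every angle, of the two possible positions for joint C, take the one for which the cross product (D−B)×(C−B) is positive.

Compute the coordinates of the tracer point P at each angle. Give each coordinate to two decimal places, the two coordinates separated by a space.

A=(0,0), D=(6.00,0)
θ=79°: B = A + 4.00·(cos79°, sin79°) = (0.7632, 3.9265)
θ=79°: |BD| = 6.5453
θ=79°: circle(B,7.00) ∩ circle(D,9.00): a=0.8282, h=6.9508
θ=79°:   candidates: C₊=(5.5956,8.9909) cross=45.495; C₋=(-2.7439,-2.1315) cross=-45.495
θ=79°:   branch + wants cross > 0 → take C=(5.5956,8.9909) (cross=45.495)
θ=79°: ex = (C−B)/|BC| = (0.6903,0.7235); ey = (-0.7235,0.6903)
θ=79°: P = B + -2.22·ex + 2.69·ey = (-2.7155,4.1774)
θ=91°: B = A + 4.00·(cos91°, sin91°) = (-0.0698, 3.9994)
θ=91°: |BD| = 7.2690
θ=91°: circle(B,7.00) ∩ circle(D,9.00): a=1.4333, h=6.8517
θ=91°:   candidates: C₊=(4.8969,8.9321) cross=49.805; C₋=(-2.6427,-2.5106) cross=-49.805
θ=91°:   branch + wants cross > 0 → take C=(4.8969,8.9321) (cross=49.805)
θ=91°: ex = (C−B)/|BC| = (0.7095,0.7047); ey = (-0.7047,0.7095)
θ=91°: P = B + -2.22·ex + 2.69·ey = (-3.5405,4.3436)

θ=79°: -2.72 4.18
θ=91°: -3.54 4.34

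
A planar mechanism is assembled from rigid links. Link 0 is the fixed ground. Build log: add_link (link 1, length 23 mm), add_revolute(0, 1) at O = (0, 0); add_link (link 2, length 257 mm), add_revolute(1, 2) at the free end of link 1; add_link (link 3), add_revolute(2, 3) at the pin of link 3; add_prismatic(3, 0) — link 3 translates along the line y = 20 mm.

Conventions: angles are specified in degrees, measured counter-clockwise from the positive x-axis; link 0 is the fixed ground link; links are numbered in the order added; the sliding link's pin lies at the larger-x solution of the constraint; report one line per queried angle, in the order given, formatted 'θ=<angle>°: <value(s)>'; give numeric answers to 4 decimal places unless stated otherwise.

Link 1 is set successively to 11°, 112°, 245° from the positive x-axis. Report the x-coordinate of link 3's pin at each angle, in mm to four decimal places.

geometry: r = 23 mm, L = 257 mm, e = 20 mm
θ=11°: crank pin P = (r cos θ, r sin θ) = (22.577425, 4.388607)
θ=11°: h = r sin θ − e = 4.388607 − 20 = -15.611393
θ=11°: x = r cos θ + √(L² − h²) = 22.577425 + 256.525407 = 279.102832
θ=112°: crank pin P = (r cos θ, r sin θ) = (-8.615952, 21.325229)
θ=112°: h = r sin θ − e = 21.325229 − 20 = 1.325229
θ=112°: x = r cos θ + √(L² − h²) = -8.615952 + 256.996583 = 248.380632
θ=245°: crank pin P = (r cos θ, r sin θ) = (-9.720220, -20.845079)
θ=245°: h = r sin θ − e = -20.845079 − 20 = -40.845079
θ=245°: x = r cos θ + √(L² − h²) = -9.720220 + 253.733481 = 244.013261

θ=11°: 279.1028
θ=112°: 248.3806
θ=245°: 244.0133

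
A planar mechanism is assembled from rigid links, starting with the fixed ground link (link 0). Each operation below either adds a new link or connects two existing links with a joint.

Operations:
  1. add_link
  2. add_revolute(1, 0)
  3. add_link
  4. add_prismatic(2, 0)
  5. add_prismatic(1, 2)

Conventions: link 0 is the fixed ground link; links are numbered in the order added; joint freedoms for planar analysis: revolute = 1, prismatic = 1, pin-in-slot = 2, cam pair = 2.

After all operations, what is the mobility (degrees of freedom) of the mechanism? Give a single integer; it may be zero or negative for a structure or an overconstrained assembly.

link 0 = ground. State L|J1|J2 = 1|0|0
+link1  2|0|0
R(1,0) f=1→J1  2|1|0
+link2  3|1|0
P(2,0) f=1→J1  3|2|0
P(1,2) f=1→J1  3|3|0
M = 3(3−1)−2·3−0 = 6−6−0 = 0

M = 0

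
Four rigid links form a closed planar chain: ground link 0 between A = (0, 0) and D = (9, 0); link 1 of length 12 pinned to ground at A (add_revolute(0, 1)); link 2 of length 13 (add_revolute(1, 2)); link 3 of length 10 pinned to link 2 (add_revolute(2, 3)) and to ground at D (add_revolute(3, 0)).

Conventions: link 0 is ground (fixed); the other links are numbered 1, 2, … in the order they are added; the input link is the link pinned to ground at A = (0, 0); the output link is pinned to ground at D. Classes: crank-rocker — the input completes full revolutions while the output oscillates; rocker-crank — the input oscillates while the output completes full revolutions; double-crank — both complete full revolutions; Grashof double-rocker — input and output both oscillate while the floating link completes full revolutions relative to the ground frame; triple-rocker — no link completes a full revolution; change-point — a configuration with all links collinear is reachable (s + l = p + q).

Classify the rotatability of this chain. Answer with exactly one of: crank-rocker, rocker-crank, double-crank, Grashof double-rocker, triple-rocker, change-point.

lengths: ground=9, input=12, coupler=13, output=10
sorted: s=9 (shortest), l=13 (longest), p+q=22
s + l = 22 vs p + q = 22
s + l = p + q → change-point (collinear configuration reachable)

change-point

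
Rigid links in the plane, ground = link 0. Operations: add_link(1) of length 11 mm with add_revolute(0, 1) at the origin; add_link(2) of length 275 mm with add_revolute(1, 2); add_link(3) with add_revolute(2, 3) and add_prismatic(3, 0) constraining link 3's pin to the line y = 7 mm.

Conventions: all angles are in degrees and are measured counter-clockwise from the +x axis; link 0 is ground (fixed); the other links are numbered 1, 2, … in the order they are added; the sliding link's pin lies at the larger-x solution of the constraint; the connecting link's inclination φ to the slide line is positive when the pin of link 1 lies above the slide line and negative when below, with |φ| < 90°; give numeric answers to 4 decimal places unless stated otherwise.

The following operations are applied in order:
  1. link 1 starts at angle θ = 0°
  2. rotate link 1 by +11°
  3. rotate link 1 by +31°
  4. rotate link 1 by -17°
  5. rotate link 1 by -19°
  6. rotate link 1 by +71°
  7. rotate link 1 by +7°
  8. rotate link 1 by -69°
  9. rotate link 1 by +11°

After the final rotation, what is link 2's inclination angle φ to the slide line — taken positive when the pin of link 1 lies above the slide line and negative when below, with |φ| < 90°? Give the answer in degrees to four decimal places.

geometry: r = 11 mm, L = 275 mm, e = 7 mm; θ starts at 0°
rotate link 1 by +11°: θ ← 0° +11° = 11°
rotate link 1 by +31°: θ ← 11° +31° = 42°
rotate link 1 by -17°: θ ← 42° -17° = 25°
rotate link 1 by -19°: θ ← 25° -19° = 6°
rotate link 1 by +71°: θ ← 6° +71° = 77°
rotate link 1 by +7°: θ ← 77° +7° = 84°
rotate link 1 by -69°: θ ← 84° -69° = 15°
rotate link 1 by +11°: θ ← 15° +11° = 26°
h = r sin θ − e = 4.822083 − 7 = -2.177917
sin φ = h / L = -2.177917 / 275 = -0.00791970
φ = arcsin(-0.00791970) = -0.453770°

-0.4538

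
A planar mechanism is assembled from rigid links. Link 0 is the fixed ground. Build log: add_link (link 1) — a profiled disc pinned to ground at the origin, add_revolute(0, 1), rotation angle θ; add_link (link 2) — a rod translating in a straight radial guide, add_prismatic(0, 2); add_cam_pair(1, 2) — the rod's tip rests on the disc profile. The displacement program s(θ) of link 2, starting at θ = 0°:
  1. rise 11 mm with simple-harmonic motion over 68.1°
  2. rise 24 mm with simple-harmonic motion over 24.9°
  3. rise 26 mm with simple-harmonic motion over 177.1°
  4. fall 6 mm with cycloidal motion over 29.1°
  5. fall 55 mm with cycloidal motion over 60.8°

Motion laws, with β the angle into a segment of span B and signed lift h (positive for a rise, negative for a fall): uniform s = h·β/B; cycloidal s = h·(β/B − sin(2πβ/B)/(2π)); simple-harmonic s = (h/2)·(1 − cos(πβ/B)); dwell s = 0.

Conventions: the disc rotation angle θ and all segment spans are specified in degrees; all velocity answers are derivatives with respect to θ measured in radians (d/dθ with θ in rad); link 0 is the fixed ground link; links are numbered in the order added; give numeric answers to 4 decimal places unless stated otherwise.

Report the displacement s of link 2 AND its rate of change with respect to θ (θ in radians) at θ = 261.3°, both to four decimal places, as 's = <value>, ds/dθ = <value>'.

seg 1 [0°–68.1°] simple-harmonic, h=11: full span → s += 11 → s = 11.0000
seg 2 [68.1°–93°] simple-harmonic, h=24: full span → s += 24 → s = 35.0000
seg 3 [93°–270.1°] simple-harmonic, h=26: θ=261.3° here. β=168.3, B=177.1. 26/2·(1 − cos(π·0.9503)) = 25.8419 → s = 60.8419
velocity in seg [93°–270.1°] (simple-harmonic), θ in radians: β = 168.3° = 2.9374 rad, B = 177.1° = 3.0910 rad; ds/dθ = (πh/(2B)) sin(πβ/B) = (π·26/(2·3.0910)) sin(π·0.9503) = 2.054215 mm/rad

s = 60.8419, ds/dθ = 2.0542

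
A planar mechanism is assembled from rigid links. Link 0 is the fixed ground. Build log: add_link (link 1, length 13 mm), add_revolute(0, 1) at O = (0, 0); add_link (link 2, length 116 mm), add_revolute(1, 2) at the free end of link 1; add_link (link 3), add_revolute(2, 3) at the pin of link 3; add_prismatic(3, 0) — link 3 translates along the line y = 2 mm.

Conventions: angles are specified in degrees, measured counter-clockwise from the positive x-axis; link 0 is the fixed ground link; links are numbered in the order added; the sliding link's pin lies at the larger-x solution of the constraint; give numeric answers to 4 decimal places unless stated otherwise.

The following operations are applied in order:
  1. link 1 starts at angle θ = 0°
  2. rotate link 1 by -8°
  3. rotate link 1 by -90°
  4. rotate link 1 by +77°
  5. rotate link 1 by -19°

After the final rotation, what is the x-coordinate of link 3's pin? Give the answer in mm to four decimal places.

geometry: r = 13 mm, L = 116 mm, e = 2 mm; θ starts at 0°
rotate link 1 by -8°: θ ← 0° -8° = -8°
rotate link 1 by -90°: θ ← -8° -90° = -98°
rotate link 1 by +77°: θ ← -98° +77° = -21°
rotate link 1 by -19°: θ ← -21° -19° = -40°
crank pin P = (r cos θ, r sin θ) = (9.958578, -8.356239)
h = r sin θ − e = -8.356239 − 2 = -10.356239
x = r cos θ + √(L² − h²) = 9.958578 + 115.536783 = 125.495361

125.4954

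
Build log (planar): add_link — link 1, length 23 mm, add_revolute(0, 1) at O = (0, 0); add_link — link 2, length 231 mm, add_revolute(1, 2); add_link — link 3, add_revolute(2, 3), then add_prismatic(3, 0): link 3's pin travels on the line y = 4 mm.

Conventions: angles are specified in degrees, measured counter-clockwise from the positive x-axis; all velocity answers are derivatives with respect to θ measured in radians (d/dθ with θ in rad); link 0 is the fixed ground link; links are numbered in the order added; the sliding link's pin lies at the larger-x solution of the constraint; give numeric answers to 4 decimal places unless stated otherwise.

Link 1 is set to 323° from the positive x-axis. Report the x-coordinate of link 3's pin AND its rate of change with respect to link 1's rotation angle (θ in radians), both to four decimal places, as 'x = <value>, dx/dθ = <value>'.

geometry: r = 23 mm, L = 231 mm, e = 4 mm
crank pin P = (r cos θ, r sin θ) = (18.368617, -13.841746)
h = r sin θ − e = -13.841746 − 4 = -17.841746
x = r cos θ + √(L² − h²) = 18.368617 + 230.309948 = 248.678565
dx/dθ = −r sin θ − h·r cos θ/√(L² − h²) (θ in radians; h = -17.841746) = 15.264733

x = 248.6786, dx/dθ = 15.2647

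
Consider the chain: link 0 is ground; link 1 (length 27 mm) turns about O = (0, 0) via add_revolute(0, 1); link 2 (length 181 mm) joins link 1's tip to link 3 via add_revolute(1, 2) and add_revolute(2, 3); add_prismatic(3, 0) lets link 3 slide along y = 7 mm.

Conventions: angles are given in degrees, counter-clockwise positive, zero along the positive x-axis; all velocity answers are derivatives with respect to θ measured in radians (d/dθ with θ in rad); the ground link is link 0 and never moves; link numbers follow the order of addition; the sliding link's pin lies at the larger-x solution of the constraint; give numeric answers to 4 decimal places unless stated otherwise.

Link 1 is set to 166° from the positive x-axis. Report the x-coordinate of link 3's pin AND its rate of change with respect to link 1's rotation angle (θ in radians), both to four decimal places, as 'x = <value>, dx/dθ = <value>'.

geometry: r = 27 mm, L = 181 mm, e = 7 mm
crank pin P = (r cos θ, r sin θ) = (-26.197985, 6.531891)
h = r sin θ − e = 6.531891 − 7 = -0.468109
x = r cos θ + √(L² − h²) = -26.197985 + 180.999395 = 154.801410
dx/dθ = −r sin θ − h·r cos θ/√(L² − h²) (θ in radians; h = -0.468109) = -6.599646

x = 154.8014, dx/dθ = -6.5996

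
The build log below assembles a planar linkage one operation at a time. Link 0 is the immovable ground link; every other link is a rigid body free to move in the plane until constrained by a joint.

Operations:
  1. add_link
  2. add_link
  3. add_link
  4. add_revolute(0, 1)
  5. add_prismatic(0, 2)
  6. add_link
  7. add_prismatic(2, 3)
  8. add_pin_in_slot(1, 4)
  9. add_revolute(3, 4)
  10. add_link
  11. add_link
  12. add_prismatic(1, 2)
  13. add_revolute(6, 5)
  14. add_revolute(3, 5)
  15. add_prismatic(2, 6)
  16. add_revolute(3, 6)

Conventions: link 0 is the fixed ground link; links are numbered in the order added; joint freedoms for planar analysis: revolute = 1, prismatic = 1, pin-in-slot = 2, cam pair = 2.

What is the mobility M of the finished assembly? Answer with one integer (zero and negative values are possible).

L=1 J1=0 J2=0
add link → L=2 J1=0 J2=0
add link → L=3 J1=0 J2=0
add link → L=4 J1=0 J2=0
R@0,1 dof=1 J1 → L=4 J1=1 J2=0
P@0,2 dof=1 J1 → L=4 J1=2 J2=0
add link → L=5 J1=2 J2=0
P@2,3 dof=1 J1 → L=5 J1=3 J2=0
PS@1,4 dof=2 J2 → L=5 J1=3 J2=1
R@3,4 dof=1 J1 → L=5 J1=4 J2=1
add link → L=6 J1=4 J2=1
add link → L=7 J1=4 J2=1
P@1,2 dof=1 J1 → L=7 J1=5 J2=1
R@6,5 dof=1 J1 → L=7 J1=6 J2=1
R@3,5 dof=1 J1 → L=7 J1=7 J2=1
P@2,6 dof=1 J1 → L=7 J1=8 J2=1
R@3,6 dof=1 J1 → L=7 J1=9 J2=1
M=3(L−1)−2J1−J2=3·6−2·9−1=-1

M = -1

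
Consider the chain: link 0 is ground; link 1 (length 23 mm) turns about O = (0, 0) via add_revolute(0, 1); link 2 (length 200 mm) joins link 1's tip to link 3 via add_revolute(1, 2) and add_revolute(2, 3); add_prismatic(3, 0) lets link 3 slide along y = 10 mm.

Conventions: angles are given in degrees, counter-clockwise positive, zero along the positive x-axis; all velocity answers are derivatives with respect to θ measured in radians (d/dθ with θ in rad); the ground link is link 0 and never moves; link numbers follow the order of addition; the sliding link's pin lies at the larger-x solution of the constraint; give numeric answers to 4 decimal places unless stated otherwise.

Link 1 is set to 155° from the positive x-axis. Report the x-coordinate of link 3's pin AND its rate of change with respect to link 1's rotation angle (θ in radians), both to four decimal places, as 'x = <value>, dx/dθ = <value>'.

geometry: r = 23 mm, L = 200 mm, e = 10 mm
crank pin P = (r cos θ, r sin θ) = (-20.845079, 9.720220)
h = r sin θ − e = 9.720220 − 10 = -0.279780
x = r cos θ + √(L² − h²) = -20.845079 + 199.999804 = 179.154725
dx/dθ = −r sin θ − h·r cos θ/√(L² − h²) (θ in radians; h = -0.279780) = -9.749380

x = 179.1547, dx/dθ = -9.7494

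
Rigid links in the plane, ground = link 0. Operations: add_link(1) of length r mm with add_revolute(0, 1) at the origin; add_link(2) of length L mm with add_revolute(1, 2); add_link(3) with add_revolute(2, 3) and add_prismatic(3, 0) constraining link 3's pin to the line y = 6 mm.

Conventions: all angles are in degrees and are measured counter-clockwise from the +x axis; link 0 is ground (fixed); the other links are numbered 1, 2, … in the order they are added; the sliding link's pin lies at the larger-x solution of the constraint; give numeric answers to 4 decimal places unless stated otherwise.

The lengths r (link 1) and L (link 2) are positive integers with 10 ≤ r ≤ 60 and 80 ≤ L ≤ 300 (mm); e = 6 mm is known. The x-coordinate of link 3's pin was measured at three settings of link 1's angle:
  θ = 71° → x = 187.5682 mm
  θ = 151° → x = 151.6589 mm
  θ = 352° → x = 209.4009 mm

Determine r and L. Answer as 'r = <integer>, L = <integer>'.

constraint per measurement: (x − r cos θ)² + (r sin θ − e)² = L²
subtracting the θ₁ and θ₂ equations cancels the r² and L² terms:
r = (x₁² − x₂²) / (2[(x₁cos θ₁ + e sin θ₁) − (x₂cos θ₂ + e sin θ₂)]) = 31.0000 → r = 31
L² = (x₁ − r cos θ₁)² + (r sin θ₁ − e)² = 32040.9903 → L = 179.0000 → L = 179
check at θ₃=352°: x = 209.4009 (printed 209.4009) ✓

r = 31, L = 179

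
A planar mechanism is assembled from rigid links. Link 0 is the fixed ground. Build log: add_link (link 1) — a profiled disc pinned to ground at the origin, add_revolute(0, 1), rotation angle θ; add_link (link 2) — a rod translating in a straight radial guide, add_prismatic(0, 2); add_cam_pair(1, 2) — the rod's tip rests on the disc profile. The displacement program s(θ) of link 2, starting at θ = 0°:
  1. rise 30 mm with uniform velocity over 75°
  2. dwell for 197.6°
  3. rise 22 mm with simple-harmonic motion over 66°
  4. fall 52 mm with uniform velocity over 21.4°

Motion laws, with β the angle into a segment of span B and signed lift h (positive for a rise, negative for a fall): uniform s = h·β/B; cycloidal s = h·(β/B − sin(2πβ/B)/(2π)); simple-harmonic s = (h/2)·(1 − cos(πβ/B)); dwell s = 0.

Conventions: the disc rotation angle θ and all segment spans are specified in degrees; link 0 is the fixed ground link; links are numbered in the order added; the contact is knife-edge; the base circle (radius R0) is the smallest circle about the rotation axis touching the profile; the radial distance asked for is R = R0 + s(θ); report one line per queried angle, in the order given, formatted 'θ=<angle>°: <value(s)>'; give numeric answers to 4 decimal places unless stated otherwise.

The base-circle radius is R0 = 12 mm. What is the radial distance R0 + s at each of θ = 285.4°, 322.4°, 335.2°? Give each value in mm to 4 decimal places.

seg 1 [0°–75°] uniform, h=30: full span → s += 30 → s = 30.0000
seg 2 [75°–272.6°] dwell: s stays 30.0000
seg 3 [272.6°–338.6°] simple-harmonic, h=22: θ=285.4° here. β=12.8, B=66. 22/2·(1 − cos(π·0.1939)) = 1.9793 → s = 31.9793
seg 3 [272.6°–338.6°] simple-harmonic, h=22: θ=322.4° here. β=49.8, B=66. 22/2·(1 − cos(π·0.7545)) = 18.8884 → s = 48.8884
seg 3 [272.6°–338.6°] simple-harmonic, h=22: θ=335.2° here. β=62.6, B=66. 22/2·(1 − cos(π·0.9485)) = 21.8563 → s = 51.8563
θ=285.4°: R = R0 + s = 12 + 31.9793 = 43.9793
θ=322.4°: R = R0 + s = 12 + 48.8884 = 60.8884
θ=335.2°: R = R0 + s = 12 + 51.8563 = 63.8563

θ=285.4°: 43.9793
θ=322.4°: 60.8884
θ=335.2°: 63.8563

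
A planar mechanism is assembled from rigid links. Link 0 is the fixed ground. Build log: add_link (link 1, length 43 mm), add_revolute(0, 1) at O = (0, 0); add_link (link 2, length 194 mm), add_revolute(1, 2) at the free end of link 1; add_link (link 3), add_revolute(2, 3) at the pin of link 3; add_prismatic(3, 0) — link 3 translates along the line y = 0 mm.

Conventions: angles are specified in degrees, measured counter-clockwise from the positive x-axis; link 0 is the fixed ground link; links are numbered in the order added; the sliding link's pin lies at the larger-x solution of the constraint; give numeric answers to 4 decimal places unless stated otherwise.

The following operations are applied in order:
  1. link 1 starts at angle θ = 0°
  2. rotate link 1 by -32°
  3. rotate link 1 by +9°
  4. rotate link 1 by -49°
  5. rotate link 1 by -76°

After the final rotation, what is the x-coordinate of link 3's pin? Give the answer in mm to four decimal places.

geometry: r = 43 mm, L = 194 mm, e = 0 mm; θ starts at 0°
rotate link 1 by -32°: θ ← 0° -32° = -32°
rotate link 1 by +9°: θ ← -32° +9° = -23°
rotate link 1 by -49°: θ ← -23° -49° = -72°
rotate link 1 by -76°: θ ← -72° -76° = -148°
crank pin P = (r cos θ, r sin θ) = (-36.466068, -22.786528)
h = r sin θ − e = -22.786528 − 0 = -22.786528
x = r cos θ + √(L² − h²) = -36.466068 + 192.657141 = 156.191073

156.1911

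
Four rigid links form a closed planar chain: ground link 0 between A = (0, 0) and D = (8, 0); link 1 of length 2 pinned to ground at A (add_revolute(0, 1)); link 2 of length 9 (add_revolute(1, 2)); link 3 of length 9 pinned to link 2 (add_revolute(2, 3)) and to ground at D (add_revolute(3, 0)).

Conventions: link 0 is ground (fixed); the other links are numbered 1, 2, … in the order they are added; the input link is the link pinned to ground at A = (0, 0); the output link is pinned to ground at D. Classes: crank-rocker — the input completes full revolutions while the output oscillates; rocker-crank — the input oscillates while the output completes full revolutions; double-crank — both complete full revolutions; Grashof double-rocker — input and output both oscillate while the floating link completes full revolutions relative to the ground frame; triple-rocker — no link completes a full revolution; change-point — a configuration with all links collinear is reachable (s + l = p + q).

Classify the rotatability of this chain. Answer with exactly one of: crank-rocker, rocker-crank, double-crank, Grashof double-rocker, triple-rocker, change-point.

lengths: ground=8, input=2, coupler=9, output=9
sorted: s=2 (shortest), l=9 (longest), p+q=17
s + l = 11 vs p + q = 17
s + l < p + q (Grashof) with shortest = input link → crank-rocker

crank-rocker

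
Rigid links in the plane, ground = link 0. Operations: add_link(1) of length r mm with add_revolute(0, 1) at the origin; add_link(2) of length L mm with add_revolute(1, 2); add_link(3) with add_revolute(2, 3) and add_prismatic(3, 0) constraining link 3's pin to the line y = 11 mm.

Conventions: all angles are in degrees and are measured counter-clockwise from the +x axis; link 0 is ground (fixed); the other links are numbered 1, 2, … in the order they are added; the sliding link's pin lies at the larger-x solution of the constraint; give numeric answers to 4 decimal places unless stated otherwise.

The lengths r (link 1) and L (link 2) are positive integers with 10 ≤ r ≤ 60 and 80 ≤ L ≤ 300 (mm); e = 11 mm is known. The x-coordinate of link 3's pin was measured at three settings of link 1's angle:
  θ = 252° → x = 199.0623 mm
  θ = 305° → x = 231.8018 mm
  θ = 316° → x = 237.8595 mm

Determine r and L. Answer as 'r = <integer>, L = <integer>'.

constraint per measurement: (x − r cos θ)² + (r sin θ − e)² = L²
subtracting the θ₁ and θ₂ equations cancels the r² and L² terms:
r = (x₁² − x₂²) / (2[(x₁cos θ₁ + e sin θ₁) − (x₂cos θ₂ + e sin θ₂)]) = 36.0000 → r = 36
L² = (x₁ − r cos θ₁)² + (r sin θ₁ − e)² = 46225.0177 → L = 215.0000 → L = 215
check at θ₃=316°: x = 237.8595 (printed 237.8595) ✓

r = 36, L = 215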